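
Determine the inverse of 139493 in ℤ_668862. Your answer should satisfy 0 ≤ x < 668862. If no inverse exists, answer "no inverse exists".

220865

Run Euclid on (668862, 139493):
668862 = 4×139493 + 110890
139493 = 1×110890 + 28603
110890 = 3×28603 + 25081
28603 = 1×25081 + 3522
25081 = 7×3522 + 427
3522 = 8×427 + 106
427 = 4×106 + 3
106 = 35×3 + 1
3 = 3×1 + 0
The gcd is 1. Working backward:
1 = 106 − 35·3
1 = −35·427 + 141·106
1 = 141·3522 − 1163·427
1 = −1163·25081 + 8282·3522
1 = 8282·28603 − 9445·25081
1 = −9445·110890 + 36617·28603
1 = 36617·139493 − 46062·110890
1 = −46062·668862 + 220865·139493
So 139493·220865 ≡ 1 (mod 668862).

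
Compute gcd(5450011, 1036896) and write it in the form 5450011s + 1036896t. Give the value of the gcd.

Apply Euclid's algorithm to 5450011 and 1036896:
5450011 = 5×1036896 + 265531
1036896 = 3×265531 + 240303
265531 = 1×240303 + 25228
240303 = 9×25228 + 13251
25228 = 1×13251 + 11977
13251 = 1×11977 + 1274
11977 = 9×1274 + 511
1274 = 2×511 + 252
511 = 2×252 + 7
252 = 36×7 + 0
gcd(5450011, 1036896) = 7.
Express as a combination:
7 = 511 − 2·252
7 = −2·1274 + 5·511
7 = 5·11977 − 47·1274
7 = −47·13251 + 52·11977
7 = 52·25228 − 99·13251
7 = −99·240303 + 943·25228
7 = 943·265531 − 1042·240303
7 = −1042·1036896 + 4069·265531
7 = 4069·5450011 − 21387·1036896
So 7 = (4069)·5450011 + (-21387)·1036896.

7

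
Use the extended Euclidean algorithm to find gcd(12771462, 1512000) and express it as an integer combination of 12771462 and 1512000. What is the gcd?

6

Apply Euclid's algorithm to 12771462 and 1512000:
12771462 = 8×1512000 + 675462
1512000 = 2×675462 + 161076
675462 = 4×161076 + 31158
161076 = 5×31158 + 5286
31158 = 5×5286 + 4728
5286 = 1×4728 + 558
4728 = 8×558 + 264
558 = 2×264 + 30
264 = 8×30 + 24
30 = 1×24 + 6
24 = 4×6 + 0
gcd(12771462, 1512000) = 6.
Express as a combination:
6 = 30 − 24
6 = −264 + 9·30
6 = 9·558 − 19·264
6 = −19·4728 + 161·558
6 = 161·5286 − 180·4728
6 = −180·31158 + 1061·5286
6 = 1061·161076 − 5485·31158
6 = −5485·675462 + 23001·161076
6 = 23001·1512000 − 51487·675462
6 = −51487·12771462 + 434897·1512000
So 6 = (-51487)·12771462 + (434897)·1512000.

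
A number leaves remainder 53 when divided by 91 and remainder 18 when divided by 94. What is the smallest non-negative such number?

Write x = 53 + 91·k. Then 91·k ≡ 18 − 53 ≡ 59 (mod 94).
Need 91⁻¹ mod 94. Extended Euclid on (94, 91):
94 = 1·91 + 3
91 = 30·3 + 1
3 = 3·1 + 0
Back-substitute:
1 = 91 − 30·3
1 = −30·94 + 31·91
91⁻¹ ≡ 31 (mod 94), so k ≡ 31·59 ≡ 43 (mod 94).
x = 53 + 91·43 = 3966.

3966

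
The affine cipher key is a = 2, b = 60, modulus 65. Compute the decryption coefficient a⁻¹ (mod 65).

Run Euclid on (65, 2):
65 = 32*2 + 1
2 = 2*1 + 0
gcd = 1, so the inverse exists. Back-substitute:
1 = 65 − 32·2
Thus 2·(-32) ≡ 1 (mod 65); reducing, -32 mod 65 = 33.

33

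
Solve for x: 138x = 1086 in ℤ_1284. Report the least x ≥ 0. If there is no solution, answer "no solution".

First find gcd(138, 1284):
1284 = 9·138 + 42
138 = 3·42 + 12
42 = 3·12 + 6
12 = 2·6 + 0
gcd = 6 and 6 | 1086, so solutions exist. Divide through by 6: 23x ≡ 181 (mod 214).
Now find 23⁻¹ mod 214:
214 = 9×23 + 7
23 = 3×7 + 2
7 = 3×2 + 1
2 = 2×1 + 0
Back-substitute:
1 = 7 − 3·2
1 = −3·23 + 10·7
1 = 10·214 − 93·23
So 23·(-93) ≡ 1 (mod 214), i.e. 23⁻¹ ≡ 121.
Then x ≡ 121·181 ≡ 73 (mod 214); the smallest non-negative solution is x = 73.

73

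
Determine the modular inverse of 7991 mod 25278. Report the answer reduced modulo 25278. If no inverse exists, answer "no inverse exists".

22295

Run Euclid on (25278, 7991):
25278 = 3·7991 + 1305
7991 = 6·1305 + 161
1305 = 8·161 + 17
161 = 9·17 + 8
17 = 2·8 + 1
8 = 8·1 + 0
gcd = 1, so the inverse exists. Back-substitute:
1 = 17 − 2·8
1 = −2·161 + 19·17
1 = 19·1305 − 154·161
1 = −154·7991 + 943·1305
1 = 943·25278 − 2983·7991
Hence 7991⁻¹ ≡ -2983 ≡ 22295 (mod 25278).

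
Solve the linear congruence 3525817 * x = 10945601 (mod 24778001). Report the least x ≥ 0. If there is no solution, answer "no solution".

First find gcd(3525817, 24778001):
24778001 = 7·3525817 + 97282
3525817 = 36·97282 + 23665
97282 = 4·23665 + 2622
23665 = 9·2622 + 67
2622 = 39·67 + 9
67 = 7·9 + 4
9 = 2·4 + 1
4 = 4·1 + 0
gcd = 1, so a unique solution mod 24778001 exists.
Back-substitute for the Bézout coefficients:
1 = 9 − 2·4
1 = −2·67 + 15·9
1 = 15·2622 − 587·67
1 = −587·23665 + 5298·2622
1 = 5298·97282 − 21779·23665
1 = −21779·3525817 + 789342·97282
1 = 789342·24778001 − 5547173·3525817
So 3525817·(-5547173) ≡ 1 (mod 24778001), giving 3525817⁻¹ ≡ 19230828.
x ≡ 3525817⁻¹·10945601 ≡ 19230828·10945601 ≡ 11102473 (mod 24778001).

11102473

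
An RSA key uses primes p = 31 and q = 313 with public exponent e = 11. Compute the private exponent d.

851

φ(n) = (p−1)(q−1) = 30·312 = 9360.
Need d with 11·d ≡ 1 (mod 9360). Apply the extended Euclidean algorithm:
9360 = 850·11 + 10
11 = 1·10 + 1
10 = 10·1 + 0
Back-substitute:
1 = 11 − 10
1 = −9360 + 851·11
So 11·851 ≡ 1 (mod 9360), hence d = 851.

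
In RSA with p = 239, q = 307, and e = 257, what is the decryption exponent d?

57809

φ(n) = (p−1)(q−1) = 238·306 = 72828.
Need d with 257·d ≡ 1 (mod 72828). Apply the extended Euclidean algorithm:
72828 = 283·257 + 97
257 = 2·97 + 63
97 = 1·63 + 34
63 = 1·34 + 29
34 = 1·29 + 5
29 = 5·5 + 4
5 = 1·4 + 1
4 = 4·1 + 0
Back-substitute:
1 = 5 − 4
1 = −29 + 6·5
1 = 6·34 − 7·29
1 = −7·63 + 13·34
1 = 13·97 − 20·63
1 = −20·257 + 53·97
1 = 53·72828 − 15019·257
So 257·(-15019) ≡ 1 (mod 72828), hence d ≡ -15019 ≡ 57809 (mod 72828).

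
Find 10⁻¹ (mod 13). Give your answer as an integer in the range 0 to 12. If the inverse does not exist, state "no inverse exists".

4

Run Euclid on (13, 10):
13 = 1*10 + 3
10 = 3*3 + 1
3 = 3*1 + 0
Since gcd(10, 13) = 1, back-substitute to write 1 as a combination:
1 = 10 − 3·3
1 = −3·13 + 4·10
So 10·4 ≡ 1 (mod 13).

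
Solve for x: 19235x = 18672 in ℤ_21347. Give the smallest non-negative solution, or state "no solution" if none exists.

First find gcd(19235, 21347):
21347 = 1*19235 + 2112
19235 = 9*2112 + 227
2112 = 9*227 + 69
227 = 3*69 + 20
69 = 3*20 + 9
20 = 2*9 + 2
9 = 4*2 + 1
2 = 2*1 + 0
gcd = 1, so a unique solution mod 21347 exists.
Back-substitute for the Bézout coefficients:
1 = 9 − 4·2
1 = −4·20 + 9·9
1 = 9·69 − 31·20
1 = −31·227 + 102·69
1 = 102·2112 − 949·227
1 = −949·19235 + 8643·2112
1 = 8643·21347 − 9592·19235
So 19235·(-9592) ≡ 1 (mod 21347), giving 19235⁻¹ ≡ 11755.
x ≡ 19235⁻¹·18672 ≡ 11755·18672 ≡ 20853 (mod 21347).

20853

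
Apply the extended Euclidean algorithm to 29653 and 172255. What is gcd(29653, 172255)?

1

Euclidean algorithm:
172255 = 5*29653 + 23990
29653 = 1*23990 + 5663
23990 = 4*5663 + 1338
5663 = 4*1338 + 311
1338 = 4*311 + 94
311 = 3*94 + 29
94 = 3*29 + 7
29 = 4*7 + 1
7 = 7*1 + 0
gcd(29653, 172255) = 1.
Working backward:
1 = 29 − 4·7
1 = −4·94 + 13·29
1 = 13·311 − 43·94
1 = −43·1338 + 185·311
1 = 185·5663 − 783·1338
1 = −783·23990 + 3317·5663
1 = 3317·29653 − 4100·23990
1 = −4100·172255 + 23817·29653
So 1 = (-4100)·172255 + (23817)·29653.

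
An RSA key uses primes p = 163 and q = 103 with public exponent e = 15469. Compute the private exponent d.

φ(n) = (p−1)(q−1) = 162·102 = 16524.
Need d with 15469·d ≡ 1 (mod 16524). Apply the extended Euclidean algorithm:
16524 = 1·15469 + 1055
15469 = 14·1055 + 699
1055 = 1·699 + 356
699 = 1·356 + 343
356 = 1·343 + 13
343 = 26·13 + 5
13 = 2·5 + 3
5 = 1·3 + 2
3 = 1·2 + 1
2 = 2·1 + 0
Back-substitute:
1 = 3 − 2
1 = −5 + 2·3
1 = 2·13 − 5·5
1 = −5·343 + 132·13
1 = 132·356 − 137·343
1 = −137·699 + 269·356
1 = 269·1055 − 406·699
1 = −406·15469 + 5953·1055
1 = 5953·16524 − 6359·15469
So 15469·(-6359) ≡ 1 (mod 16524), hence d ≡ -6359 ≡ 10165 (mod 16524).

10165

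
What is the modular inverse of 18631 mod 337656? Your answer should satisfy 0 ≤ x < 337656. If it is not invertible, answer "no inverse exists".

261103

Extended Euclidean algorithm:
337656 = 18*18631 + 2298
18631 = 8*2298 + 247
2298 = 9*247 + 75
247 = 3*75 + 22
75 = 3*22 + 9
22 = 2*9 + 4
9 = 2*4 + 1
4 = 4*1 + 0
The gcd is 1. Working backward:
1 = 9 − 2·4
1 = −2·22 + 5·9
1 = 5·75 − 17·22
1 = −17·247 + 56·75
1 = 56·2298 − 521·247
1 = −521·18631 + 4224·2298
1 = 4224·337656 − 76553·18631
Hence 18631⁻¹ ≡ -76553 ≡ 261103 (mod 337656).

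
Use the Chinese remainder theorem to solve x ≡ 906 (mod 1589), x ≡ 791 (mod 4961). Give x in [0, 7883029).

4351588

Write x = 906 + 1589·k. Then 1589·k ≡ 791 − 906 ≡ 4846 (mod 4961).
Need 1589⁻¹ mod 4961. Extended Euclid on (4961, 1589):
4961 = 3×1589 + 194
1589 = 8×194 + 37
194 = 5×37 + 9
37 = 4×9 + 1
9 = 9×1 + 0
Back-substitute:
1 = 37 − 4·9
1 = −4·194 + 21·37
1 = 21·1589 − 172·194
1 = −172·4961 + 537·1589
1589⁻¹ ≡ 537 (mod 4961), so k ≡ 537·4846 ≡ 2738 (mod 4961).
x = 906 + 1589·2738 = 4351588.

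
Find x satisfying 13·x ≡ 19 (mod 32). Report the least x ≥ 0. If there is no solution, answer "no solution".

First find gcd(13, 32):
32 = 2×13 + 6
13 = 2×6 + 1
6 = 6×1 + 0
gcd = 1, so a unique solution mod 32 exists.
Back-substitute for the Bézout coefficients:
1 = 13 − 2·6
1 = −2·32 + 5·13
So 13·(5) ≡ 1 (mod 32), giving 13⁻¹ ≡ 5.
x ≡ 13⁻¹·19 ≡ 5·19 ≡ 31 (mod 32).

31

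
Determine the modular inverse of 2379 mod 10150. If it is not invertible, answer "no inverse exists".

8469

Extended Euclidean algorithm:
10150 = 4·2379 + 634
2379 = 3·634 + 477
634 = 1·477 + 157
477 = 3·157 + 6
157 = 26·6 + 1
6 = 6·1 + 0
The gcd is 1. Working backward:
1 = 157 − 26·6
1 = −26·477 + 79·157
1 = 79·634 − 105·477
1 = −105·2379 + 394·634
1 = 394·10150 − 1681·2379
Thus 2379·(-1681) ≡ 1 (mod 10150); reducing, -1681 mod 10150 = 8469.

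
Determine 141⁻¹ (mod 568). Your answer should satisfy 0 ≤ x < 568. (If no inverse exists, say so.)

141

Apply the Euclidean algorithm to 568 and 141:
568 = 4*141 + 4
141 = 35*4 + 1
4 = 4*1 + 0
Since gcd(141, 568) = 1, back-substitute to write 1 as a combination:
1 = 141 − 35·4
1 = −35·568 + 141·141
So 141·141 ≡ 1 (mod 568).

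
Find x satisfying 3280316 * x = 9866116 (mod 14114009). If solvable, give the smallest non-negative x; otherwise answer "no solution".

First find gcd(3280316, 14114009):
14114009 = 4*3280316 + 992745
3280316 = 3*992745 + 302081
992745 = 3*302081 + 86502
302081 = 3*86502 + 42575
86502 = 2*42575 + 1352
42575 = 31*1352 + 663
1352 = 2*663 + 26
663 = 25*26 + 13
26 = 2*13 + 0
gcd = 13 and 13 | 9866116, so solutions exist. Divide through by 13: 252332x ≡ 758932 (mod 1085693).
Now find 252332⁻¹ mod 1085693:
1085693 = 4*252332 + 76365
252332 = 3*76365 + 23237
76365 = 3*23237 + 6654
23237 = 3*6654 + 3275
6654 = 2*3275 + 104
3275 = 31*104 + 51
104 = 2*51 + 2
51 = 25*2 + 1
2 = 2*1 + 0
Back-substitute:
1 = 51 − 25·2
1 = −25·104 + 51·51
1 = 51·3275 − 1606·104
1 = −1606·6654 + 3263·3275
1 = 3263·23237 − 11395·6654
1 = −11395·76365 + 37448·23237
1 = 37448·252332 − 123739·76365
1 = −123739·1085693 + 532404·252332
So 252332⁻¹ ≡ 532404 (mod 1085693).
Then x ≡ 532404·758932 ≡ 411490 (mod 1085693); the smallest non-negative solution is x = 411490.

411490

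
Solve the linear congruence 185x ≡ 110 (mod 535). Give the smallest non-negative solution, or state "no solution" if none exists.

First find gcd(185, 535):
535 = 2×185 + 165
185 = 1×165 + 20
165 = 8×20 + 5
20 = 4×5 + 0
gcd = 5 and 5 | 110, so solutions exist. Divide through by 5: 37x ≡ 22 (mod 107).
Now find 37⁻¹ mod 107:
107 = 2*37 + 33
37 = 1*33 + 4
33 = 8*4 + 1
4 = 4*1 + 0
Back-substitute:
1 = 33 − 8·4
1 = −8·37 + 9·33
1 = 9·107 − 26·37
So 37·(-26) ≡ 1 (mod 107), i.e. 37⁻¹ ≡ 81.
Then x ≡ 81·22 ≡ 70 (mod 107); the smallest non-negative solution is x = 70.

70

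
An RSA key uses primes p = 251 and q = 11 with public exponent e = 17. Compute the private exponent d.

φ(n) = (p−1)(q−1) = 250·10 = 2500.
Need d with 17·d ≡ 1 (mod 2500). Apply the extended Euclidean algorithm:
2500 = 147*17 + 1
17 = 17*1 + 0
Back-substitute:
1 = 2500 − 147·17
So 17·(-147) ≡ 1 (mod 2500), hence d ≡ -147 ≡ 2353 (mod 2500).

2353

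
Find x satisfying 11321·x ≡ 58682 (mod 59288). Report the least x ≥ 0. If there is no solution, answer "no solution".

21922

First find gcd(11321, 59288):
59288 = 5×11321 + 2683
11321 = 4×2683 + 589
2683 = 4×589 + 327
589 = 1×327 + 262
327 = 1×262 + 65
262 = 4×65 + 2
65 = 32×2 + 1
2 = 2×1 + 0
gcd = 1, so a unique solution mod 59288 exists.
Back-substitute for the Bézout coefficients:
1 = 65 − 32·2
1 = −32·262 + 129·65
1 = 129·327 − 161·262
1 = −161·589 + 290·327
1 = 290·2683 − 1321·589
1 = −1321·11321 + 5574·2683
1 = 5574·59288 − 29191·11321
So 11321·(-29191) ≡ 1 (mod 59288), giving 11321⁻¹ ≡ 30097.
x ≡ 11321⁻¹·58682 ≡ 30097·58682 ≡ 21922 (mod 59288).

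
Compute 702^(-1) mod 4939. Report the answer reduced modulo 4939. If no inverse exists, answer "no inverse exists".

gcd(4939, 702) by repeated division:
4939 = 7·702 + 25
702 = 28·25 + 2
25 = 12·2 + 1
2 = 2·1 + 0
Since gcd(702, 4939) = 1, back-substitute to write 1 as a combination:
1 = 25 − 12·2
1 = −12·702 + 337·25
1 = 337·4939 − 2371·702
Hence 702⁻¹ ≡ -2371 ≡ 2568 (mod 4939).

2568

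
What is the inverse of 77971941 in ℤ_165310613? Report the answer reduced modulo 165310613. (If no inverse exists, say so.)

Apply the Euclidean algorithm to 165310613 and 77971941:
165310613 = 2×77971941 + 9366731
77971941 = 8×9366731 + 3038093
9366731 = 3×3038093 + 252452
3038093 = 12×252452 + 8669
252452 = 29×8669 + 1051
8669 = 8×1051 + 261
1051 = 4×261 + 7
261 = 37×7 + 2
7 = 3×2 + 1
2 = 2×1 + 0
gcd = 1, so the inverse exists. Back-substitute:
1 = 7 − 3·2
1 = −3·261 + 112·7
1 = 112·1051 − 451·261
1 = −451·8669 + 3720·1051
1 = 3720·252452 − 108331·8669
1 = −108331·3038093 + 1303692·252452
1 = 1303692·9366731 − 4019407·3038093
1 = −4019407·77971941 + 33458948·9366731
1 = 33458948·165310613 − 70937303·77971941
Hence 77971941⁻¹ ≡ -70937303 ≡ 94373310 (mod 165310613).

94373310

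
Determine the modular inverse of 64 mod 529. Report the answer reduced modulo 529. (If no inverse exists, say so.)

Extended Euclidean algorithm:
529 = 8×64 + 17
64 = 3×17 + 13
17 = 1×13 + 4
13 = 3×4 + 1
4 = 4×1 + 0
The gcd is 1. Working backward:
1 = 13 − 3·4
1 = −3·17 + 4·13
1 = 4·64 − 15·17
1 = −15·529 + 124·64
So 64·124 ≡ 1 (mod 529).

124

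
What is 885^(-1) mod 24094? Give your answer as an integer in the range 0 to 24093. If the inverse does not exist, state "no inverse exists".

19493

Extended Euclidean algorithm:
24094 = 27*885 + 199
885 = 4*199 + 89
199 = 2*89 + 21
89 = 4*21 + 5
21 = 4*5 + 1
5 = 5*1 + 0
The gcd is 1. Working backward:
1 = 21 − 4·5
1 = −4·89 + 17·21
1 = 17·199 − 38·89
1 = −38·885 + 169·199
1 = 169·24094 − 4601·885
So 885·(-4601) ≡ 1 (mod 24094), and -4601 ≡ 19493 (mod 24094).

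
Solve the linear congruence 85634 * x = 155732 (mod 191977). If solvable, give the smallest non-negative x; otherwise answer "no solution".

First find gcd(85634, 191977):
191977 = 2·85634 + 20709
85634 = 4·20709 + 2798
20709 = 7·2798 + 1123
2798 = 2·1123 + 552
1123 = 2·552 + 19
552 = 29·19 + 1
19 = 19·1 + 0
gcd = 1, so a unique solution mod 191977 exists.
Back-substitute for the Bézout coefficients:
1 = 552 − 29·19
1 = −29·1123 + 59·552
1 = 59·2798 − 147·1123
1 = −147·20709 + 1088·2798
1 = 1088·85634 − 4499·20709
1 = −4499·191977 + 10086·85634
So 85634·(10086) ≡ 1 (mod 191977), giving 85634⁻¹ ≡ 10086.
x ≡ 85634⁻¹·155732 ≡ 10086·155732 ≡ 149115 (mod 191977).

149115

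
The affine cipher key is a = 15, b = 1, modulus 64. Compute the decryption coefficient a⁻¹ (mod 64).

47

Run Euclid on (64, 15):
64 = 4·15 + 4
15 = 3·4 + 3
4 = 1·3 + 1
3 = 3·1 + 0
Since gcd(15, 64) = 1, back-substitute to write 1 as a combination:
1 = 4 − 3
1 = −15 + 4·4
1 = 4·64 − 17·15
Hence 15⁻¹ ≡ -17 ≡ 47 (mod 64).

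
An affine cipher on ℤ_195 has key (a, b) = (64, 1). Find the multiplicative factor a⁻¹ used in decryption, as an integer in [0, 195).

gcd(195, 64) by repeated division:
195 = 3·64 + 3
64 = 21·3 + 1
3 = 3·1 + 0
Since gcd(64, 195) = 1, back-substitute to write 1 as a combination:
1 = 64 − 21·3
1 = −21·195 + 64·64
So 64·64 ≡ 1 (mod 195).

64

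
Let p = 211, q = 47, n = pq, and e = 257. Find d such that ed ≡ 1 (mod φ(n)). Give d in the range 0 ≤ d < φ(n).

φ(n) = (p−1)(q−1) = 210·46 = 9660.
Need d with 257·d ≡ 1 (mod 9660). Apply the extended Euclidean algorithm:
9660 = 37·257 + 151
257 = 1·151 + 106
151 = 1·106 + 45
106 = 2·45 + 16
45 = 2·16 + 13
16 = 1·13 + 3
13 = 4·3 + 1
3 = 3·1 + 0
Back-substitute:
1 = 13 − 4·3
1 = −4·16 + 5·13
1 = 5·45 − 14·16
1 = −14·106 + 33·45
1 = 33·151 − 47·106
1 = −47·257 + 80·151
1 = 80·9660 − 3007·257
So 257·(-3007) ≡ 1 (mod 9660), hence d ≡ -3007 ≡ 6653 (mod 9660).

6653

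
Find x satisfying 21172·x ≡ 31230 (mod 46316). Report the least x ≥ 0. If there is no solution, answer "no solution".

no solution

gcd(21172, 46316):
46316 = 2×21172 + 3972
21172 = 5×3972 + 1312
3972 = 3×1312 + 36
1312 = 36×36 + 16
36 = 2×16 + 4
16 = 4×4 + 0
gcd = 4, but 4 ∤ 31230, so the congruence has no solution.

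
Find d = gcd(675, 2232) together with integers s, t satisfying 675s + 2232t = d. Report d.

9

Apply Euclid's algorithm to 2232 and 675:
2232 = 3×675 + 207
675 = 3×207 + 54
207 = 3×54 + 45
54 = 1×45 + 9
45 = 5×9 + 0
gcd(675, 2232) = 9.
Working backward:
9 = 54 − 45
9 = −207 + 4·54
9 = 4·675 − 13·207
9 = −13·2232 + 43·675
So 9 = (-13)·2232 + (43)·675.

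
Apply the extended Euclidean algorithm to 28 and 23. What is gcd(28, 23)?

1

Apply Euclid's algorithm to 28 and 23:
28 = 1×23 + 5
23 = 4×5 + 3
5 = 1×3 + 2
3 = 1×2 + 1
2 = 2×1 + 0
gcd(28, 23) = 1.
Working backward:
1 = 3 − 2
1 = −5 + 2·3
1 = 2·23 − 9·5
1 = −9·28 + 11·23
So 1 = (-9)·28 + (11)·23.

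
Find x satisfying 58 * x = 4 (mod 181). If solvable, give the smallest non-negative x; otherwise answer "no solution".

50

First find gcd(58, 181):
181 = 3×58 + 7
58 = 8×7 + 2
7 = 3×2 + 1
2 = 2×1 + 0
gcd = 1, so a unique solution mod 181 exists.
Back-substitute for the Bézout coefficients:
1 = 7 − 3·2
1 = −3·58 + 25·7
1 = 25·181 − 78·58
So 58·(-78) ≡ 1 (mod 181), giving 58⁻¹ ≡ 103.
x ≡ 58⁻¹·4 ≡ 103·4 ≡ 50 (mod 181).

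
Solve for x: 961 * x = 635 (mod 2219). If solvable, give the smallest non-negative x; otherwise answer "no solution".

First find gcd(961, 2219):
2219 = 2*961 + 297
961 = 3*297 + 70
297 = 4*70 + 17
70 = 4*17 + 2
17 = 8*2 + 1
2 = 2*1 + 0
gcd = 1, so a unique solution mod 2219 exists.
Back-substitute for the Bézout coefficients:
1 = 17 − 8·2
1 = −8·70 + 33·17
1 = 33·297 − 140·70
1 = −140·961 + 453·297
1 = 453·2219 − 1046·961
So 961·(-1046) ≡ 1 (mod 2219), giving 961⁻¹ ≡ 1173.
x ≡ 961⁻¹·635 ≡ 1173·635 ≡ 1490 (mod 2219).

1490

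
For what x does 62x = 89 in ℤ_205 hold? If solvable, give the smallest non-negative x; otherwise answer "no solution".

First find gcd(62, 205):
205 = 3·62 + 19
62 = 3·19 + 5
19 = 3·5 + 4
5 = 1·4 + 1
4 = 4·1 + 0
gcd = 1, so a unique solution mod 205 exists.
Back-substitute for the Bézout coefficients:
1 = 5 − 4
1 = −19 + 4·5
1 = 4·62 − 13·19
1 = −13·205 + 43·62
So 62·(43) ≡ 1 (mod 205), giving 62⁻¹ ≡ 43.
x ≡ 62⁻¹·89 ≡ 43·89 ≡ 137 (mod 205).

137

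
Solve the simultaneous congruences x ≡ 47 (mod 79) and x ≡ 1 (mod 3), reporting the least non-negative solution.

Write x = 47 + 79·k. Then 79·k ≡ 1 − 47 ≡ 2 (mod 3).
Need 79⁻¹ mod 3. Extended Euclid on (3, 1):
3 = 3×1 + 0
79⁻¹ ≡ 1 (mod 3), so k ≡ 1·2 ≡ 2 (mod 3).
x = 47 + 79·2 = 205.

205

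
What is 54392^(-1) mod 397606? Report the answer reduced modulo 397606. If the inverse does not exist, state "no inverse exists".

no inverse exists

Compute gcd(54392, 397606):
397606 = 7·54392 + 16862
54392 = 3·16862 + 3806
16862 = 4·3806 + 1638
3806 = 2·1638 + 530
1638 = 3·530 + 48
530 = 11·48 + 2
48 = 24·2 + 0
Since gcd = 2 > 1, 54392 is not a unit mod 397606.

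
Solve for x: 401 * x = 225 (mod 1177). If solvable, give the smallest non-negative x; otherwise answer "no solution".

705

First find gcd(401, 1177):
1177 = 2×401 + 375
401 = 1×375 + 26
375 = 14×26 + 11
26 = 2×11 + 4
11 = 2×4 + 3
4 = 1×3 + 1
3 = 3×1 + 0
gcd = 1, so a unique solution mod 1177 exists.
Back-substitute for the Bézout coefficients:
1 = 4 − 3
1 = −11 + 3·4
1 = 3·26 − 7·11
1 = −7·375 + 101·26
1 = 101·401 − 108·375
1 = −108·1177 + 317·401
So 401·(317) ≡ 1 (mod 1177), giving 401⁻¹ ≡ 317.
x ≡ 401⁻¹·225 ≡ 317·225 ≡ 705 (mod 1177).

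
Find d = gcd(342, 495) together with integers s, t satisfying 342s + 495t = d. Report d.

9

Repeated division:
495 = 1·342 + 153
342 = 2·153 + 36
153 = 4·36 + 9
36 = 4·9 + 0
gcd(342, 495) = 9.
Working backward:
9 = 153 − 4·36
9 = −4·342 + 9·153
9 = 9·495 − 13·342
So 9 = (9)·495 + (-13)·342.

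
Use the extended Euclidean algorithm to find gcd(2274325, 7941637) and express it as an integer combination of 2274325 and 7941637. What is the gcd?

1

Repeated division:
7941637 = 3*2274325 + 1118662
2274325 = 2*1118662 + 37001
1118662 = 30*37001 + 8632
37001 = 4*8632 + 2473
8632 = 3*2473 + 1213
2473 = 2*1213 + 47
1213 = 25*47 + 38
47 = 1*38 + 9
38 = 4*9 + 2
9 = 4*2 + 1
2 = 2*1 + 0
gcd(2274325, 7941637) = 1.
Express as a combination:
1 = 9 − 4·2
1 = −4·38 + 17·9
1 = 17·47 − 21·38
1 = −21·1213 + 542·47
1 = 542·2473 − 1105·1213
1 = −1105·8632 + 3857·2473
1 = 3857·37001 − 16533·8632
1 = −16533·1118662 + 499847·37001
1 = 499847·2274325 − 1016227·1118662
1 = −1016227·7941637 + 3548528·2274325
So 1 = (-1016227)·7941637 + (3548528)·2274325.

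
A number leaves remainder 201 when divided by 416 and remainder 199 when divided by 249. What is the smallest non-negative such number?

Write x = 201 + 416·k. Then 416·k ≡ 199 − 201 ≡ 247 (mod 249).
Need 416⁻¹ mod 249. Extended Euclid on (249, 167):
249 = 1*167 + 82
167 = 2*82 + 3
82 = 27*3 + 1
3 = 3*1 + 0
Back-substitute:
1 = 82 − 27·3
1 = −27·167 + 55·82
1 = 55·249 − 82·167
416⁻¹ ≡ 167 (mod 249), so k ≡ 167·247 ≡ 164 (mod 249).
x = 201 + 416·164 = 68425.

68425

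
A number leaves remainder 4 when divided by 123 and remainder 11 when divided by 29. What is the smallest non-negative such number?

Write x = 4 + 123·k. Then 123·k ≡ 11 − 4 ≡ 7 (mod 29).
Need 123⁻¹ mod 29. Extended Euclid on (29, 7):
29 = 4·7 + 1
7 = 7·1 + 0
Back-substitute:
1 = 29 − 4·7
123⁻¹ ≡ 25 (mod 29), so k ≡ 25·7 ≡ 1 (mod 29).
x = 4 + 123·1 = 127.

127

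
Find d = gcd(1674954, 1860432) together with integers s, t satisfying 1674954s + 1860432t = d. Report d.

6

Repeated division:
1860432 = 1·1674954 + 185478
1674954 = 9·185478 + 5652
185478 = 32·5652 + 4614
5652 = 1·4614 + 1038
4614 = 4·1038 + 462
1038 = 2·462 + 114
462 = 4·114 + 6
114 = 19·6 + 0
gcd(1674954, 1860432) = 6.
Back-substituting:
6 = 462 − 4·114
6 = −4·1038 + 9·462
6 = 9·4614 − 40·1038
6 = −40·5652 + 49·4614
6 = 49·185478 − 1608·5652
6 = −1608·1674954 + 14521·185478
6 = 14521·1860432 − 16129·1674954
So 6 = (14521)·1860432 + (-16129)·1674954.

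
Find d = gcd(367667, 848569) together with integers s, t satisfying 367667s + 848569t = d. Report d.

1

Apply Euclid's algorithm to 848569 and 367667:
848569 = 2×367667 + 113235
367667 = 3×113235 + 27962
113235 = 4×27962 + 1387
27962 = 20×1387 + 222
1387 = 6×222 + 55
222 = 4×55 + 2
55 = 27×2 + 1
2 = 2×1 + 0
gcd(367667, 848569) = 1.
Working backward:
1 = 55 − 27·2
1 = −27·222 + 109·55
1 = 109·1387 − 681·222
1 = −681·27962 + 13729·1387
1 = 13729·113235 − 55597·27962
1 = −55597·367667 + 180520·113235
1 = 180520·848569 − 416637·367667
So 1 = (180520)·848569 + (-416637)·367667.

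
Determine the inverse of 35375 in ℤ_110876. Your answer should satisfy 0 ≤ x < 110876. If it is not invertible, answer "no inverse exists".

47795

Run Euclid on (110876, 35375):
110876 = 3×35375 + 4751
35375 = 7×4751 + 2118
4751 = 2×2118 + 515
2118 = 4×515 + 58
515 = 8×58 + 51
58 = 1×51 + 7
51 = 7×7 + 2
7 = 3×2 + 1
2 = 2×1 + 0
gcd = 1, so the inverse exists. Back-substitute:
1 = 7 − 3·2
1 = −3·51 + 22·7
1 = 22·58 − 25·51
1 = −25·515 + 222·58
1 = 222·2118 − 913·515
1 = −913·4751 + 2048·2118
1 = 2048·35375 − 15249·4751
1 = −15249·110876 + 47795·35375
So 35375·47795 ≡ 1 (mod 110876).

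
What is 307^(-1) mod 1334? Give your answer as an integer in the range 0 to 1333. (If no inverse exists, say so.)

Run Euclid on (1334, 307):
1334 = 4*307 + 106
307 = 2*106 + 95
106 = 1*95 + 11
95 = 8*11 + 7
11 = 1*7 + 4
7 = 1*4 + 3
4 = 1*3 + 1
3 = 3*1 + 0
Since gcd(307, 1334) = 1, back-substitute to write 1 as a combination:
1 = 4 − 3
1 = −7 + 2·4
1 = 2·11 − 3·7
1 = −3·95 + 26·11
1 = 26·106 − 29·95
1 = −29·307 + 84·106
1 = 84·1334 − 365·307
Thus 307·(-365) ≡ 1 (mod 1334); reducing, -365 mod 1334 = 969.

969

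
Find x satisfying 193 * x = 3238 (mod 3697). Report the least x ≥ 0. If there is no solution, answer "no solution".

3618

First find gcd(193, 3697):
3697 = 19·193 + 30
193 = 6·30 + 13
30 = 2·13 + 4
13 = 3·4 + 1
4 = 4·1 + 0
gcd = 1, so a unique solution mod 3697 exists.
Back-substitute for the Bézout coefficients:
1 = 13 − 3·4
1 = −3·30 + 7·13
1 = 7·193 − 45·30
1 = −45·3697 + 862·193
So 193·(862) ≡ 1 (mod 3697), giving 193⁻¹ ≡ 862.
x ≡ 193⁻¹·3238 ≡ 862·3238 ≡ 3618 (mod 3697).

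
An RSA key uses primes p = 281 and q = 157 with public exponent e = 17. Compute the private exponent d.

φ(n) = (p−1)(q−1) = 280·156 = 43680.
Need d with 17·d ≡ 1 (mod 43680). Apply the extended Euclidean algorithm:
43680 = 2569·17 + 7
17 = 2·7 + 3
7 = 2·3 + 1
3 = 3·1 + 0
Back-substitute:
1 = 7 − 2·3
1 = −2·17 + 5·7
1 = 5·43680 − 12847·17
So 17·(-12847) ≡ 1 (mod 43680), hence d ≡ -12847 ≡ 30833 (mod 43680).

30833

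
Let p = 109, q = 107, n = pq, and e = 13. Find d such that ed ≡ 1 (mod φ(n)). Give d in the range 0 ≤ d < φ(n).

φ(n) = (p−1)(q−1) = 108·106 = 11448.
Need d with 13·d ≡ 1 (mod 11448). Apply the extended Euclidean algorithm:
11448 = 880*13 + 8
13 = 1*8 + 5
8 = 1*5 + 3
5 = 1*3 + 2
3 = 1*2 + 1
2 = 2*1 + 0
Back-substitute:
1 = 3 − 2
1 = −5 + 2·3
1 = 2·8 − 3·5
1 = −3·13 + 5·8
1 = 5·11448 − 4403·13
So 13·(-4403) ≡ 1 (mod 11448), hence d ≡ -4403 ≡ 7045 (mod 11448).

7045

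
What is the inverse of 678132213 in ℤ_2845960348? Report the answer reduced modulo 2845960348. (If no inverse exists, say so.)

Compute gcd(678132213, 2845960348):
2845960348 = 4×678132213 + 133431496
678132213 = 5×133431496 + 10974733
133431496 = 12×10974733 + 1734700
10974733 = 6×1734700 + 566533
1734700 = 3×566533 + 35101
566533 = 16×35101 + 4917
35101 = 7×4917 + 682
4917 = 7×682 + 143
682 = 4×143 + 110
143 = 1×110 + 33
110 = 3×33 + 11
33 = 3×11 + 0
gcd(678132213, 2845960348) = 11 ≠ 1, so 678132213 has no multiplicative inverse modulo 2845960348.

no inverse exists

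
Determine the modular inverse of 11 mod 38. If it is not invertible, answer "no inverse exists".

Extended Euclidean algorithm:
38 = 3·11 + 5
11 = 2·5 + 1
5 = 5·1 + 0
gcd = 1, so the inverse exists. Back-substitute:
1 = 11 − 2·5
1 = −2·38 + 7·11
So 11·7 ≡ 1 (mod 38).

7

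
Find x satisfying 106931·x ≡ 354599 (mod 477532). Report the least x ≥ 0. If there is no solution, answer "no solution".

no solution

gcd(106931, 477532):
477532 = 4×106931 + 49808
106931 = 2×49808 + 7315
49808 = 6×7315 + 5918
7315 = 1×5918 + 1397
5918 = 4×1397 + 330
1397 = 4×330 + 77
330 = 4×77 + 22
77 = 3×22 + 11
22 = 2×11 + 0
gcd = 11, but 11 ∤ 354599, so the congruence has no solution.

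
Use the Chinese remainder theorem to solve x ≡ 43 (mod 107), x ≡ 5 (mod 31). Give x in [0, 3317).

1648

Write x = 43 + 107·k. Then 107·k ≡ 5 − 43 ≡ 24 (mod 31).
Need 107⁻¹ mod 31. Extended Euclid on (31, 14):
31 = 2×14 + 3
14 = 4×3 + 2
3 = 1×2 + 1
2 = 2×1 + 0
Back-substitute:
1 = 3 − 2
1 = −14 + 5·3
1 = 5·31 − 11·14
107⁻¹ ≡ 20 (mod 31), so k ≡ 20·24 ≡ 15 (mod 31).
x = 43 + 107·15 = 1648.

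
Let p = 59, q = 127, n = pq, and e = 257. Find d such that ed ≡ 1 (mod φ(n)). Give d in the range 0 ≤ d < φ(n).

1109

φ(n) = (p−1)(q−1) = 58·126 = 7308.
Need d with 257·d ≡ 1 (mod 7308). Apply the extended Euclidean algorithm:
7308 = 28×257 + 112
257 = 2×112 + 33
112 = 3×33 + 13
33 = 2×13 + 7
13 = 1×7 + 6
7 = 1×6 + 1
6 = 6×1 + 0
Back-substitute:
1 = 7 − 6
1 = −13 + 2·7
1 = 2·33 − 5·13
1 = −5·112 + 17·33
1 = 17·257 − 39·112
1 = −39·7308 + 1109·257
So 257·1109 ≡ 1 (mod 7308), hence d = 1109.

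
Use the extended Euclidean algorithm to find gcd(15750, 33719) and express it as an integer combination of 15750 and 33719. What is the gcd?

7

Euclidean algorithm:
33719 = 2*15750 + 2219
15750 = 7*2219 + 217
2219 = 10*217 + 49
217 = 4*49 + 21
49 = 2*21 + 7
21 = 3*7 + 0
gcd(15750, 33719) = 7.
Back-substituting:
7 = 49 − 2·21
7 = −2·217 + 9·49
7 = 9·2219 − 92·217
7 = −92·15750 + 653·2219
7 = 653·33719 − 1398·15750
So 7 = (653)·33719 + (-1398)·15750.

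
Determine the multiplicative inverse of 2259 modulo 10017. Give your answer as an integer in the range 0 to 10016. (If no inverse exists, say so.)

no inverse exists

Compute gcd(2259, 10017):
10017 = 4×2259 + 981
2259 = 2×981 + 297
981 = 3×297 + 90
297 = 3×90 + 27
90 = 3×27 + 9
27 = 3×9 + 0
Since gcd = 9 > 1, 2259 is not a unit mod 10017.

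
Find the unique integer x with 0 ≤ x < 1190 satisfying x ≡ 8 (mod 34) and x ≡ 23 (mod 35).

Write x = 8 + 34·k. Then 34·k ≡ 23 − 8 ≡ 15 (mod 35).
Need 34⁻¹ mod 35. Extended Euclid on (35, 34):
35 = 1·34 + 1
34 = 34·1 + 0
Back-substitute:
1 = 35 − 34
34⁻¹ ≡ 34 (mod 35), so k ≡ 34·15 ≡ 20 (mod 35).
x = 8 + 34·20 = 688.

688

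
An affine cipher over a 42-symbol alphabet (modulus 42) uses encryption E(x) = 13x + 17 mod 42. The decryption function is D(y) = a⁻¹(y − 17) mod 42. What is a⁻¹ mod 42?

13

gcd(42, 13) by repeated division:
42 = 3*13 + 3
13 = 4*3 + 1
3 = 3*1 + 0
Since gcd(13, 42) = 1, back-substitute to write 1 as a combination:
1 = 13 − 4·3
1 = −4·42 + 13·13
So 13·13 ≡ 1 (mod 42).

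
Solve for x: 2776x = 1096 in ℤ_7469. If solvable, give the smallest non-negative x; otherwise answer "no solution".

4047

First find gcd(2776, 7469):
7469 = 2×2776 + 1917
2776 = 1×1917 + 859
1917 = 2×859 + 199
859 = 4×199 + 63
199 = 3×63 + 10
63 = 6×10 + 3
10 = 3×3 + 1
3 = 3×1 + 0
gcd = 1, so a unique solution mod 7469 exists.
Back-substitute for the Bézout coefficients:
1 = 10 − 3·3
1 = −3·63 + 19·10
1 = 19·199 − 60·63
1 = −60·859 + 259·199
1 = 259·1917 − 578·859
1 = −578·2776 + 837·1917
1 = 837·7469 − 2252·2776
So 2776·(-2252) ≡ 1 (mod 7469), giving 2776⁻¹ ≡ 5217.
x ≡ 2776⁻¹·1096 ≡ 5217·1096 ≡ 4047 (mod 7469).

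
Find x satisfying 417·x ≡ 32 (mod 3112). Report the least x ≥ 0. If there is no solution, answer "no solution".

First find gcd(417, 3112):
3112 = 7×417 + 193
417 = 2×193 + 31
193 = 6×31 + 7
31 = 4×7 + 3
7 = 2×3 + 1
3 = 3×1 + 0
gcd = 1, so a unique solution mod 3112 exists.
Back-substitute for the Bézout coefficients:
1 = 7 − 2·3
1 = −2·31 + 9·7
1 = 9·193 − 56·31
1 = −56·417 + 121·193
1 = 121·3112 − 903·417
So 417·(-903) ≡ 1 (mod 3112), giving 417⁻¹ ≡ 2209.
x ≡ 417⁻¹·32 ≡ 2209·32 ≡ 2224 (mod 3112).

2224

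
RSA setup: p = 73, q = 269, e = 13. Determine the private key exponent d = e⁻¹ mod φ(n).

φ(n) = (p−1)(q−1) = 72·268 = 19296.
Need d with 13·d ≡ 1 (mod 19296). Apply the extended Euclidean algorithm:
19296 = 1484*13 + 4
13 = 3*4 + 1
4 = 4*1 + 0
Back-substitute:
1 = 13 − 3·4
1 = −3·19296 + 4453·13
So 13·4453 ≡ 1 (mod 19296), hence d = 4453.

4453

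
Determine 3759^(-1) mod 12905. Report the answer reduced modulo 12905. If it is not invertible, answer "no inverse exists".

10519

Extended Euclidean algorithm:
12905 = 3·3759 + 1628
3759 = 2·1628 + 503
1628 = 3·503 + 119
503 = 4·119 + 27
119 = 4·27 + 11
27 = 2·11 + 5
11 = 2·5 + 1
5 = 5·1 + 0
Since gcd(3759, 12905) = 1, back-substitute to write 1 as a combination:
1 = 11 − 2·5
1 = −2·27 + 5·11
1 = 5·119 − 22·27
1 = −22·503 + 93·119
1 = 93·1628 − 301·503
1 = −301·3759 + 695·1628
1 = 695·12905 − 2386·3759
So 3759·(-2386) ≡ 1 (mod 12905), and -2386 ≡ 10519 (mod 12905).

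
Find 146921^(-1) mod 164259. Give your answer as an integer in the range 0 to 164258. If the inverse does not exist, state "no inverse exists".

113564

Apply the Euclidean algorithm to 164259 and 146921:
164259 = 1·146921 + 17338
146921 = 8·17338 + 8217
17338 = 2·8217 + 904
8217 = 9·904 + 81
904 = 11·81 + 13
81 = 6·13 + 3
13 = 4·3 + 1
3 = 3·1 + 0
Since gcd(146921, 164259) = 1, back-substitute to write 1 as a combination:
1 = 13 − 4·3
1 = −4·81 + 25·13
1 = 25·904 − 279·81
1 = −279·8217 + 2536·904
1 = 2536·17338 − 5351·8217
1 = −5351·146921 + 45344·17338
1 = 45344·164259 − 50695·146921
Hence 146921⁻¹ ≡ -50695 ≡ 113564 (mod 164259).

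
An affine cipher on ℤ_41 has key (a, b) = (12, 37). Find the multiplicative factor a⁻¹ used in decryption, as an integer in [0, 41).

24

gcd(41, 12) by repeated division:
41 = 3·12 + 5
12 = 2·5 + 2
5 = 2·2 + 1
2 = 2·1 + 0
The gcd is 1. Working backward:
1 = 5 − 2·2
1 = −2·12 + 5·5
1 = 5·41 − 17·12
Hence 12⁻¹ ≡ -17 ≡ 24 (mod 41).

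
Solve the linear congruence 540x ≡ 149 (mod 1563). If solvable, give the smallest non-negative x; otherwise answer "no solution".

no solution

gcd(540, 1563):
1563 = 2·540 + 483
540 = 1·483 + 57
483 = 8·57 + 27
57 = 2·27 + 3
27 = 9·3 + 0
gcd = 3, but 3 ∤ 149, so the congruence has no solution.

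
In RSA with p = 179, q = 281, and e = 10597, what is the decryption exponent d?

φ(n) = (p−1)(q−1) = 178·280 = 49840.
Need d with 10597·d ≡ 1 (mod 49840). Apply the extended Euclidean algorithm:
49840 = 4×10597 + 7452
10597 = 1×7452 + 3145
7452 = 2×3145 + 1162
3145 = 2×1162 + 821
1162 = 1×821 + 341
821 = 2×341 + 139
341 = 2×139 + 63
139 = 2×63 + 13
63 = 4×13 + 11
13 = 1×11 + 2
11 = 5×2 + 1
2 = 2×1 + 0
Back-substitute:
1 = 11 − 5·2
1 = −5·13 + 6·11
1 = 6·63 − 29·13
1 = −29·139 + 64·63
1 = 64·341 − 157·139
1 = −157·821 + 378·341
1 = 378·1162 − 535·821
1 = −535·3145 + 1448·1162
1 = 1448·7452 − 3431·3145
1 = −3431·10597 + 4879·7452
1 = 4879·49840 − 22947·10597
So 10597·(-22947) ≡ 1 (mod 49840), hence d ≡ -22947 ≡ 26893 (mod 49840).

26893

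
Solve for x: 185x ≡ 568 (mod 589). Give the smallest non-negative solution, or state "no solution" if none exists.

331

First find gcd(185, 589):
589 = 3·185 + 34
185 = 5·34 + 15
34 = 2·15 + 4
15 = 3·4 + 3
4 = 1·3 + 1
3 = 3·1 + 0
gcd = 1, so a unique solution mod 589 exists.
Back-substitute for the Bézout coefficients:
1 = 4 − 3
1 = −15 + 4·4
1 = 4·34 − 9·15
1 = −9·185 + 49·34
1 = 49·589 − 156·185
So 185·(-156) ≡ 1 (mod 589), giving 185⁻¹ ≡ 433.
x ≡ 185⁻¹·568 ≡ 433·568 ≡ 331 (mod 589).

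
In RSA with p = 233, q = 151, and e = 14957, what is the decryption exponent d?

9893

φ(n) = (p−1)(q−1) = 232·150 = 34800.
Need d with 14957·d ≡ 1 (mod 34800). Apply the extended Euclidean algorithm:
34800 = 2·14957 + 4886
14957 = 3·4886 + 299
4886 = 16·299 + 102
299 = 2·102 + 95
102 = 1·95 + 7
95 = 13·7 + 4
7 = 1·4 + 3
4 = 1·3 + 1
3 = 3·1 + 0
Back-substitute:
1 = 4 − 3
1 = −7 + 2·4
1 = 2·95 − 27·7
1 = −27·102 + 29·95
1 = 29·299 − 85·102
1 = −85·4886 + 1389·299
1 = 1389·14957 − 4252·4886
1 = −4252·34800 + 9893·14957
So 14957·9893 ≡ 1 (mod 34800), hence d = 9893.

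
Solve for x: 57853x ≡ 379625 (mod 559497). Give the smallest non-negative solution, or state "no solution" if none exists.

First find gcd(57853, 559497):
559497 = 9·57853 + 38820
57853 = 1·38820 + 19033
38820 = 2·19033 + 754
19033 = 25·754 + 183
754 = 4·183 + 22
183 = 8·22 + 7
22 = 3·7 + 1
7 = 7·1 + 0
gcd = 1, so a unique solution mod 559497 exists.
Back-substitute for the Bézout coefficients:
1 = 22 − 3·7
1 = −3·183 + 25·22
1 = 25·754 − 103·183
1 = −103·19033 + 2600·754
1 = 2600·38820 − 5303·19033
1 = −5303·57853 + 7903·38820
1 = 7903·559497 − 76430·57853
So 57853·(-76430) ≡ 1 (mod 559497), giving 57853⁻¹ ≡ 483067.
x ≡ 57853⁻¹·379625 ≡ 483067·379625 ≡ 216173 (mod 559497).

216173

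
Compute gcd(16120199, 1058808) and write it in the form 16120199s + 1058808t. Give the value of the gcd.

Apply Euclid's algorithm to 16120199 and 1058808:
16120199 = 15*1058808 + 238079
1058808 = 4*238079 + 106492
238079 = 2*106492 + 25095
106492 = 4*25095 + 6112
25095 = 4*6112 + 647
6112 = 9*647 + 289
647 = 2*289 + 69
289 = 4*69 + 13
69 = 5*13 + 4
13 = 3*4 + 1
4 = 4*1 + 0
gcd(16120199, 1058808) = 1.
Express as a combination:
1 = 13 − 3·4
1 = −3·69 + 16·13
1 = 16·289 − 67·69
1 = −67·647 + 150·289
1 = 150·6112 − 1417·647
1 = −1417·25095 + 5818·6112
1 = 5818·106492 − 24689·25095
1 = −24689·238079 + 55196·106492
1 = 55196·1058808 − 245473·238079
1 = −245473·16120199 + 3737291·1058808
So 1 = (-245473)·16120199 + (3737291)·1058808.

1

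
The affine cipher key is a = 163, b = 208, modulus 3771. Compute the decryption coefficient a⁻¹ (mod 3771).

Extended Euclidean algorithm:
3771 = 23*163 + 22
163 = 7*22 + 9
22 = 2*9 + 4
9 = 2*4 + 1
4 = 4*1 + 0
gcd = 1, so the inverse exists. Back-substitute:
1 = 9 − 2·4
1 = −2·22 + 5·9
1 = 5·163 − 37·22
1 = −37·3771 + 856·163
So 163·856 ≡ 1 (mod 3771).

856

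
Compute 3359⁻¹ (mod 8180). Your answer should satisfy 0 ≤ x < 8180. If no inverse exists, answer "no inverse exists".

5679

Run Euclid on (8180, 3359):
8180 = 2×3359 + 1462
3359 = 2×1462 + 435
1462 = 3×435 + 157
435 = 2×157 + 121
157 = 1×121 + 36
121 = 3×36 + 13
36 = 2×13 + 10
13 = 1×10 + 3
10 = 3×3 + 1
3 = 3×1 + 0
The gcd is 1. Working backward:
1 = 10 − 3·3
1 = −3·13 + 4·10
1 = 4·36 − 11·13
1 = −11·121 + 37·36
1 = 37·157 − 48·121
1 = −48·435 + 133·157
1 = 133·1462 − 447·435
1 = −447·3359 + 1027·1462
1 = 1027·8180 − 2501·3359
Thus 3359·(-2501) ≡ 1 (mod 8180); reducing, -2501 mod 8180 = 5679.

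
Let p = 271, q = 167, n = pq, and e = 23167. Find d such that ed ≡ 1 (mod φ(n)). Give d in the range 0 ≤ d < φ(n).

30403

φ(n) = (p−1)(q−1) = 270·166 = 44820.
Need d with 23167·d ≡ 1 (mod 44820). Apply the extended Euclidean algorithm:
44820 = 1×23167 + 21653
23167 = 1×21653 + 1514
21653 = 14×1514 + 457
1514 = 3×457 + 143
457 = 3×143 + 28
143 = 5×28 + 3
28 = 9×3 + 1
3 = 3×1 + 0
Back-substitute:
1 = 28 − 9·3
1 = −9·143 + 46·28
1 = 46·457 − 147·143
1 = −147·1514 + 487·457
1 = 487·21653 − 6965·1514
1 = −6965·23167 + 7452·21653
1 = 7452·44820 − 14417·23167
So 23167·(-14417) ≡ 1 (mod 44820), hence d ≡ -14417 ≡ 30403 (mod 44820).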